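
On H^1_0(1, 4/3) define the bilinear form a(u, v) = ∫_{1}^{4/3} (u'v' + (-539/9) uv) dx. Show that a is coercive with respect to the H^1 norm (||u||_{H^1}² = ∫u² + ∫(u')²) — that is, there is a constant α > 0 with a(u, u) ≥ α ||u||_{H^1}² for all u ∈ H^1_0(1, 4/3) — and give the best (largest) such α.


α = (-539 + 81*π^2)/(9*(1 + 9*π^2))

Coercivity of a(·,·) on H^1_0(1, 4/3) means a(u, u) ≥ α ||u||_{H^1}² for every u ∈ H^1_0.
The interval has length L = 1/3, and Poincaré/coercivity depend only on L. Here a(u, u) = ∫(u')² + (-539/9)·∫u².
Here c = -539/9 < 0 with |c| < (π/L)² = 9*π^2, so coercivity still holds. The condition a(u,u) ≥ α||u||_{H^1}² reads (1−α)∫(u')² ≥ (α−c)∫u². Any admissible α is ≤ 1 (rapidly oscillating u have ∫u²/∫(u')² → 0), and α = 1 would force 0 ≥ (1−c)∫u², impossible since c < 1; so 1−α > 0. By the sharp Poincaré inequality on H^1_0 of an interval of length L, ∫(u')² ≥ (π/L)²∫u² with equality for the first sine mode sin(π(x−x₀)/L) (x₀ the left endpoint), so the inequality holds for all u iff (1−α)(π/L)² ≥ α − c, i.e. α ≤ ((π/L)² + c)/((π/L)² + 1) = (1 + c(L/π)²)/(1 + (L/π)²). (Direct route, valid since c ≤ 0: Poincaré gives c∫u² ≥ c(L/π)²∫(u')², so a(u,u) ≥ (1 + c(L/π)²)∫(u')², while ||u||_{H^1}² ≤ (1 + (L/π)²)∫(u')²; dividing yields the same α.) With (π/L)² = 9*π^2 and c = -539/9, the largest admissible constant is α = ((π/L)² + c)/((π/L)² + 1).
Simplifying, α = (-539 + 81*π^2)/(9*(1 + 9*π^2)).


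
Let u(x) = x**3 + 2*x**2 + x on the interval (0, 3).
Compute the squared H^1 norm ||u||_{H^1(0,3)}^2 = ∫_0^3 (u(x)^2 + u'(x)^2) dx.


||u||_{H^1}^2 = 16383/7

The H^1 norm (squared) on an interval (0, L) is
  ||u||_{H^1}^2 = ∫_0^L u(x)^2 dx + ∫_0^L u'(x)^2 dx.
Compute u'(x) = 3*x**2 + 4*x + 1.
Then u(x)^2 = x**6 + 4*x**5 + 6*x**4 + 4*x**3 + x**2 and u'(x)^2 = 9*x**4 + 24*x**3 + 22*x**2 + 8*x + 1.
Integrate each monomial from 0 to 3 using ∫_0^3 c·x^n dx = c·3^(n+1)/(n+1):
  ∫_0^3 u(x)^2 dx = ∫_0^3 (x^6 + 4*x^5 + 6*x^4 + 4*x^3 + x^2) dx. Term by term:
    ∫_0^3 x^6 dx = 2187/7;  ∫_0^3 4*x^5 dx = 486;  ∫_0^3 6*x^4 dx = 1458/5;
    ∫_0^3 4*x^3 dx = 81;  ∫_0^3 x^2 dx = 9.
  Sum: 2187/7 + 486 + 1458/5 + 81 + 9 = 41301/35.
  ∫_0^3 u'(x)^2 dx = ∫_0^3 (9*x^4 + 24*x^3 + 22*x^2 + 8*x + 1) dx. Term by term:
    ∫_0^3 9*x^4 dx = 2187/5;  ∫_0^3 24*x^3 dx = 486;  ∫_0^3 22*x^2 dx = 198;
    ∫_0^3 8*x dx = 36;  ∫_0^3 1 dx = 3.
  Sum: 2187/5 + 486 + 198 + 36 + 3 = 5802/5.
Adding: ||u||_{H^1}^2 = 41301/35 + 5802/5 = 16383/7.


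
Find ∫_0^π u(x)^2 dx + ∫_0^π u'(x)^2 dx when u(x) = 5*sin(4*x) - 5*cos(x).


||u||_{H^1(0,π)}^2 = -160/3 + 475*π/2

u'(x) = 5*sin(x) + 20*cos(4*x).
Expand u² and (u')² and integrate term by term on (0, π), using: for integers n ≥ 1, ∫_0^π sin²(nx) dx = ∫_0^π cos²(nx) dx = π/2; for n ≠ n', ∫_0^π sin(nx)sin(n'x) dx = ∫_0^π cos(nx)cos(n'x) dx = 0; and by product-to-sum, ∫_0^π sin(nx)cos(n'x) dx = ½∫_0^π [sin((n+n')x) + sin((n−n')x)] dx, which is 0 when n+n' is even and 2n/(n²−n'²) when n+n' is odd (it need not vanish on (0, π)).
  u² squared terms: (-5)²·∫cos(x)² dx = 25·π/2 = 25*π/2;  (5)²·∫sin(4x)² dx = 25·π/2 = 25*π/2.
  u² cross terms: 2·(-5)·(5)·∫cos(x)·sin(4x) dx = -50·(8/15) = -80/3.
  So ∫_0^π u² dx = 25*π/2 + 25*π/2 − 80/3 = -80/3 + 25*π.
  (u')² squared terms: (5)²·∫sin(x)² dx = 25·π/2 = 25*π/2;  (20)²·∫cos(4x)² dx = 400·π/2 = 200*π.
  (u')² cross terms: 2·(5)·(20)·∫sin(x)·cos(4x) dx = 200·(-2/15) = -80/3.
  So ∫_0^π (u')² dx = 25*π/2 + 200*π − 80/3 = -80/3 + 425*π/2.
||u||_{H^1}^2 = (-80/3 + 25*π) + (-80/3 + 425*π/2) = -160/3 + 475*π/2.


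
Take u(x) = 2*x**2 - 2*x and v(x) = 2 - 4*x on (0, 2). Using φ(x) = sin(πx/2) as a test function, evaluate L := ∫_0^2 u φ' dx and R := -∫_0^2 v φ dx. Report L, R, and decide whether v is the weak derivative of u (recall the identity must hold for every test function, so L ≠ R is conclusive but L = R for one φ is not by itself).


LHS = -8/π, RHS = 8/π. No, v is not the weak derivative of u.

u(x) = 2*x**2 - 2*x, classical derivative u'(x) = 4*x - 2.
φ(x) = sin(πx/2), so φ'(x) = π*cos(π*x/2)/2.
Note φ(0) = φ(2) = 0, so the boundary term u·φ vanishes.
LHS = ∫_0^2 u(x) φ'(x) dx = ∫_0^2 (π*x^2*cos(π*x/2) - π*x*cos(π*x/2)) dx. Term by term:
  ∫_0^2 π*x^2*cos(π*x/2) dx = -16/π;  ∫_0^2 -π*x*cos(π*x/2) dx = 8/π.
Sum: -16/π + 8/π = -8/π.
So LHS = -8/π.
∫_0^2 v(x) φ(x) dx = ∫_0^2 (-4*x*sin(π*x/2) + 2*sin(π*x/2)) dx. Term by term:
  ∫_0^2 2*sin(π*x/2) dx = 8/π;  ∫_0^2 -4*x*sin(π*x/2) dx = -16/π.
Sum: 8/π − 16/π = -8/π.
So RHS = -∫_0^2 v(x) φ(x) dx = 8/π.
LHS − RHS = -16/π ≠ 0, so the identity fails.
(For a valid weak derivative the identity must hold for EVERY test function, in particular this one. The failure shows v is NOT the weak derivative of u.)
Correct weak derivative would be u'(x) = 4*x - 2.


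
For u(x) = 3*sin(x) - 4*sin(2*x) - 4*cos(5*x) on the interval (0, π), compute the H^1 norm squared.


||u||_{H^1(0,π)}^2 = -3328/21 + 257*π

u'(x) = 20*sin(5*x) + 3*cos(x) - 8*cos(2*x).
Expand u² and (u')² and integrate term by term on (0, π), using: for integers n ≥ 1, ∫_0^π sin²(nx) dx = ∫_0^π cos²(nx) dx = π/2; for n ≠ n', ∫_0^π sin(nx)sin(n'x) dx = ∫_0^π cos(nx)cos(n'x) dx = 0; and by product-to-sum, ∫_0^π sin(nx)cos(n'x) dx = ½∫_0^π [sin((n+n')x) + sin((n−n')x)] dx, which is 0 when n+n' is even and 2n/(n²−n'²) when n+n' is odd (it need not vanish on (0, π)).
  u² squared terms: (-4)²·∫cos(5x)² dx = 16·π/2 = 8*π;  (-4)²·∫sin(2x)² dx = 16·π/2 = 8*π;  (3)²·∫sin(x)² dx = 9·π/2 = 9*π/2.
  u² cross terms: 2·(-4)·(-4)·∫cos(5x)·sin(2x) dx = 32·(-4/21) = -128/21;  2·(-4)·(3)·∫cos(5x)·sin(x) dx = -24·(0) = 0;  2·(-4)·(3)·∫sin(2x)·sin(x) dx = -24·(0) = 0.
  So ∫_0^π u² dx = 8*π + 8*π + 9*π/2 − 128/21 + 0 + 0 = -128/21 + 41*π/2.
  (u')² squared terms: (-8)²·∫cos(2x)² dx = 64·π/2 = 32*π;  (3)²·∫cos(x)² dx = 9·π/2 = 9*π/2;  (20)²·∫sin(5x)² dx = 400·π/2 = 200*π.
  (u')² cross terms: 2·(-8)·(3)·∫cos(2x)·cos(x) dx = -48·(0) = 0;  2·(-8)·(20)·∫cos(2x)·sin(5x) dx = -320·(10/21) = -3200/21;  2·(3)·(20)·∫cos(x)·sin(5x) dx = 120·(0) = 0.
  So ∫_0^π (u')² dx = 32*π + 9*π/2 + 200*π + 0 − 3200/21 + 0 = -3200/21 + 473*π/2.
||u||_{H^1}^2 = (-128/21 + 41*π/2) + (-3200/21 + 473*π/2) = -3328/21 + 257*π.


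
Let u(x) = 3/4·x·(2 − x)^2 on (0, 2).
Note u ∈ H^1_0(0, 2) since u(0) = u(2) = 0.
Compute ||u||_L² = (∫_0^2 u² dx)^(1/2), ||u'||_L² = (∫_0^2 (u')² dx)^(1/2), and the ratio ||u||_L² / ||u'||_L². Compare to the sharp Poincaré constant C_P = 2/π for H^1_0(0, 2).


||u||_L² / ||u'||_L² = sqrt(14)/7 < C_P = 2/π.

u(x) = 3/4·x·(2 − x)^2, so u'(x) = 9*x^2/4 - 6*x + 3.
u(x) = 3/4·x·(2 − x)^2 vanishes at x = 0 and x = 2, so u ∈ H^1_0(0, 2). Differentiate via the product rule and integrate the resulting polynomials term by term.
  ∫_0^2 u² dx = ∫_0^2 (9*x^6/16 - 9*x^5/2 + 27*x^4/2 - 18*x^3 + 9*x^2) dx. Term by term:
    ∫_0^2 9*x^6/16 dx = 72/7;  ∫_0^2 -9*x^5/2 dx = -48;  ∫_0^2 27*x^4/2 dx = 432/5;
    ∫_0^2 -18*x^3 dx = -72;  ∫_0^2 9*x^2 dx = 24.
  Sum: 72/7 − 48 + 432/5 − 72 + 24 = 24/35.
  ∫_0^2 (u')² dx = ∫_0^2 (81*x^4/16 - 27*x^3 + 99*x^2/2 - 36*x + 9) dx. Term by term:
    ∫_0^2 81*x^4/16 dx = 162/5;  ∫_0^2 -27*x^3 dx = -108;  ∫_0^2 99*x^2/2 dx = 132;
    ∫_0^2 -36*x dx = -72;  ∫_0^2 9 dx = 18.
  Sum: 162/5 − 108 + 132 − 72 + 18 = 12/5.
∫_0^2 u² dx = 24/35, so ||u||_L² = 2*sqrt(210)/35.
∫_0^2 (u')² dx = 12/5, so ||u'||_L² = 2*sqrt(15)/5.
Ratio ||u||_L² / ||u'||_L² = sqrt(14)/7.
Sharp Poincaré constant on H^1_0(0, 2) is C_P = L/π = 2/π, achieved by sin(π/2·x).
A polynomial bump cannot attain the sharp Poincaré constant (only the first sine eigenfunction does), so the ratio is strictly less than C_P, consistent with ||u||_L² ≤ C_P ||u'||_L².


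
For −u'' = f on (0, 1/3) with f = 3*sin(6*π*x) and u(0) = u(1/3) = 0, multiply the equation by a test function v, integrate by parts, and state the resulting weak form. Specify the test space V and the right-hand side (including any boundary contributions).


V = H^1_0(0, 1/3) (so v(0) = v(1/3) = 0); weak form: ∫_0^1/3 u'v' dx = ∫_0^1/3 (3*sin(6*π*x)) v dx for all v ∈ V.

Multiply both sides by a test function v and integrate from 0 to 1/3:
  ∫_0^1/3 −u''(x) v(x) dx = ∫_0^1/3 f(x) v(x) dx.
Integrate the LHS by parts once:
  ∫_0^1/3 −u'' v dx = −[u'(x) v(x)]_0^1/3 + ∫_0^1/3 u'(x) v'(x) dx.
Thus ∫_0^1/3 u'(x) v'(x) dx = ∫_0^1/3 f(x) v(x) dx + [u'(x) v(x)]_0^1/3.
Choose V so that boundary terms are either known or forced to vanish.
u is Dirichlet: u(0) = u(1/3) = 0. Let V = H^1_0(0, 1/3); then v(0) = v(1/3) = 0, and [u' v]_0^1/3 = 0.
Weak formulation: find u (satisfying any essential BC) such that ∫_0^1/3 u'(x) v'(x) dx = ∫_0^1/3 f v dx for all v ∈ V.
Substituting f(x) = 3*sin(6*π*x), the right-hand side is ∫_0^1/3 (3*sin(6*π*x)) v dx.


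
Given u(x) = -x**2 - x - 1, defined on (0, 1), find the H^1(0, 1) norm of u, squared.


||u||_{H^1}^2 = 241/30

The H^1 norm (squared) on an interval (0, L) is
  ||u||_{H^1}^2 = ∫_0^L u(x)^2 dx + ∫_0^L u'(x)^2 dx.
Compute u'(x) = -2*x - 1.
Then u(x)^2 = x**4 + 2*x**3 + 3*x**2 + 2*x + 1 and u'(x)^2 = 4*x**2 + 4*x + 1.
Integrate each monomial from 0 to 1 using ∫_0^1 c·x^n dx = c·1^(n+1)/(n+1):
  ∫_0^1 u(x)^2 dx = ∫_0^1 (x^4 + 2*x^3 + 3*x^2 + 2*x + 1) dx. Term by term:
    ∫_0^1 x^4 dx = 1/5;  ∫_0^1 2*x^3 dx = 1/2;  ∫_0^1 3*x^2 dx = 1;
    ∫_0^1 2*x dx = 1;  ∫_0^1 1 dx = 1.
  Sum: 1/5 + 1/2 + 1 + 1 + 1 = 37/10.
  ∫_0^1 u'(x)^2 dx = ∫_0^1 (4*x^2 + 4*x + 1) dx. Term by term:
    ∫_0^1 4*x^2 dx = 4/3;  ∫_0^1 4*x dx = 2;  ∫_0^1 1 dx = 1.
  Sum: 4/3 + 2 + 1 = 13/3.
Adding: ||u||_{H^1}^2 = 37/10 + 13/3 = 241/30.


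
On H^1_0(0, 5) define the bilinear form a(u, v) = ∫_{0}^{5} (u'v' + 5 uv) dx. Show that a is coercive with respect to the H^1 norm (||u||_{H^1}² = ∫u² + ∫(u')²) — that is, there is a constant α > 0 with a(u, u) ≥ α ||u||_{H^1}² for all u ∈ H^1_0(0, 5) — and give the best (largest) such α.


α = 1

Coercivity of a(·,·) on H^1_0(0, 5) means a(u, u) ≥ α ||u||_{H^1}² for every u ∈ H^1_0.
The interval has length L = 5, and Poincaré/coercivity depend only on L. Here a(u, u) = ∫(u')² + (5)·∫u².
Here c = 5 ≥ 1, so a(u,u) = ∫(u')² + c∫u² ≥ ∫(u')² + ∫u² = ||u||_{H^1}², i.e. α = 1 works. No larger α is possible: a(u,u) ≥ α||u||_{H^1}² means (1−α)∫(u')² ≥ (α−c)∫u², and for the modes u_n = sin(nπ(x−x₀)/L) (x₀ the left endpoint) one has ∫u_n²/∫(u_n')² = (L/(nπ))² → 0, so a(u_n,u_n)/||u_n||_{H^1}² → 1. Hence the optimal constant is α = 1.
Therefore α = 1.


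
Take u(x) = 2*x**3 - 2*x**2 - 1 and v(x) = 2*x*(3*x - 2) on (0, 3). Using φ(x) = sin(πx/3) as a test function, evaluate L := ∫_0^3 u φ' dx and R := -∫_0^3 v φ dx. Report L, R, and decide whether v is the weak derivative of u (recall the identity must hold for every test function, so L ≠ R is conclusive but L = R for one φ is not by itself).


LHS = -126/π + 648/π^3, RHS = -126/π + 648/π^3. Yes, v = u' weakly.

u(x) = 2*x**3 - 2*x**2 - 1, classical derivative u'(x) = 6*x**2 - 4*x.
φ(x) = sin(πx/3), so φ'(x) = π*cos(π*x/3)/3.
Note φ(0) = φ(3) = 0, so the boundary term u·φ vanishes.
LHS = ∫_0^3 u(x) φ'(x) dx = ∫_0^3 (2*π*x^3*cos(π*x/3)/3 - 2*π*x^2*cos(π*x/3)/3 - π*cos(π*x/3)/3) dx. Term by term:
  ∫_0^3 -π*cos(π*x/3)/3 dx = 0;  ∫_0^3 -2*π*x^2*cos(π*x/3)/3 dx = 36/π;  ∫_0^3 2*π*x^3*cos(π*x/3)/3 dx = -162/π + 648/π^3.
Sum: 0 + 36/π + -162/π + 648/π^3 = -126/π + 648/π^3.
So LHS = -126/π + 648/π^3.
∫_0^3 v(x) φ(x) dx = ∫_0^3 (6*x^2*sin(π*x/3) - 4*x*sin(π*x/3)) dx. Term by term:
  ∫_0^3 -4*x*sin(π*x/3) dx = -36/π;  ∫_0^3 6*x^2*sin(π*x/3) dx = -648/π^3 + 162/π.
Sum: -36/π + -648/π^3 + 162/π = -648/π^3 + 126/π.
So RHS = -∫_0^3 v(x) φ(x) dx = -126/π + 648/π^3.
LHS = RHS, so the identity holds for this test φ.
Moreover u is smooth here and v(x) = u'(x) = 6*x**2 - 4*x pointwise, so the identity holds for every test function. Hence v is the weak derivative of u.


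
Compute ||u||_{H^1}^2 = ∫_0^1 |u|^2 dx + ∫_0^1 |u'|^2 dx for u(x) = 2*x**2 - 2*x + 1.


||u||_{H^1}^2 = 9/5

The H^1 norm (squared) on an interval (0, L) is
  ||u||_{H^1}^2 = ∫_0^L u(x)^2 dx + ∫_0^L u'(x)^2 dx.
Compute u'(x) = 4*x - 2.
Then u(x)^2 = 4*x**4 - 8*x**3 + 8*x**2 - 4*x + 1 and u'(x)^2 = 16*x**2 - 16*x + 4.
Integrate each monomial from 0 to 1 using ∫_0^1 c·x^n dx = c·1^(n+1)/(n+1):
  ∫_0^1 u(x)^2 dx = ∫_0^1 (4*x^4 - 8*x^3 + 8*x^2 - 4*x + 1) dx. Term by term:
    ∫_0^1 4*x^4 dx = 4/5;  ∫_0^1 -8*x^3 dx = -2;  ∫_0^1 8*x^2 dx = 8/3;
    ∫_0^1 -4*x dx = -2;  ∫_0^1 1 dx = 1.
  Sum: 4/5 − 2 + 8/3 − 2 + 1 = 7/15.
  ∫_0^1 u'(x)^2 dx = ∫_0^1 (16*x^2 - 16*x + 4) dx. Term by term:
    ∫_0^1 16*x^2 dx = 16/3;  ∫_0^1 -16*x dx = -8;  ∫_0^1 4 dx = 4.
  Sum: 16/3 − 8 + 4 = 4/3.
Adding: ||u||_{H^1}^2 = 7/15 + 4/3 = 9/5.


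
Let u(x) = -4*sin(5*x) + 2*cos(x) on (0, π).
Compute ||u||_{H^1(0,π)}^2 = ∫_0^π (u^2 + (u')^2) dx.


||u||_{H^1(0,π)}^2 = 212*π

u'(x) = -2*sin(x) - 20*cos(5*x).
Expand u² and (u')² and integrate term by term on (0, π), using: for integers n ≥ 1, ∫_0^π sin²(nx) dx = ∫_0^π cos²(nx) dx = π/2; for n ≠ n', ∫_0^π sin(nx)sin(n'x) dx = ∫_0^π cos(nx)cos(n'x) dx = 0; and by product-to-sum, ∫_0^π sin(nx)cos(n'x) dx = ½∫_0^π [sin((n+n')x) + sin((n−n')x)] dx, which is 0 when n+n' is even and 2n/(n²−n'²) when n+n' is odd (it need not vanish on (0, π)).
  u² squared terms: (-4)²·∫sin(5x)² dx = 16·π/2 = 8*π;  (2)²·∫cos(x)² dx = 4·π/2 = 2*π.
  u² cross terms: 2·(-4)·(2)·∫sin(5x)·cos(x) dx = -16·(0) = 0.
  So ∫_0^π u² dx = 8*π + 2*π + 0 = 10*π.
  (u')² squared terms: (-20)²·∫cos(5x)² dx = 400·π/2 = 200*π;  (-2)²·∫sin(x)² dx = 4·π/2 = 2*π.
  (u')² cross terms: 2·(-20)·(-2)·∫cos(5x)·sin(x) dx = 80·(0) = 0.
  So ∫_0^π (u')² dx = 200*π + 2*π + 0 = 202*π.
||u||_{H^1}^2 = (10*π) + (202*π) = 212*π.


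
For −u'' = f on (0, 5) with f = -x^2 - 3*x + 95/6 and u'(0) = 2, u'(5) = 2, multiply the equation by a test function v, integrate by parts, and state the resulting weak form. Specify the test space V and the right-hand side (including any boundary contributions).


V = H^1(0, 5) (v unrestricted at boundary; u is determined up to an additive constant); weak form: ∫_0^5 u'v' dx = ∫_0^5 (-x^2 - 3*x + 95/6) v dx + 2·v(5) − 2·v(0) for all v ∈ V.

Multiply both sides by a test function v and integrate from 0 to 5:
  ∫_0^5 −u''(x) v(x) dx = ∫_0^5 f(x) v(x) dx.
Integrate the LHS by parts once:
  ∫_0^5 −u'' v dx = −[u'(x) v(x)]_0^5 + ∫_0^5 u'(x) v'(x) dx.
Thus ∫_0^5 u'(x) v'(x) dx = ∫_0^5 f(x) v(x) dx + [u'(x) v(x)]_0^5.
Choose V so that boundary terms are either known or forced to vanish.
u has inhomogeneous Neumann u'(0) = 2, u'(5) = 2. [u' v]_0^5 = (2)·v(5) − (2)·v(0) = 2·v(5) − 2·v(0). Take V = H^1(0, 5); boundary term becomes part of RHS.
Weak formulation: find u (satisfying any essential BC) such that ∫_0^5 u'(x) v'(x) dx = ∫_0^5 f v dx + 2·v(5) − 2·v(0) for all v ∈ V (Neumann data are natural BCs: they enter the RHS as boundary terms).
Substituting f(x) = -x^2 - 3*x + 95/6, the right-hand side is ∫_0^5 (-x^2 - 3*x + 95/6) v dx + 2·v(5) − 2·v(0).
Compatibility check (pure Neumann): taking v ≡ 1 ∈ V gives 0 = ∫_0^5 f dx + (2) − (2), i.e. ∫_0^5 f dx must equal u'(0) − u'(5) = 0. Indeed ∫_0^5 (-x^2 - 3*x + 95/6) dx = 0, so the data are compatible. The solution is then unique only up to an additive constant (fix it e.g. by requiring ∫_0^5 u dx = 0).


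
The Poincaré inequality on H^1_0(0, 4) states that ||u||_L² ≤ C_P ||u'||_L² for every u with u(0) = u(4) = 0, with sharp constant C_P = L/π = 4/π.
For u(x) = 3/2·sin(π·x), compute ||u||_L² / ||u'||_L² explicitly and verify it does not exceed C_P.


||u||_L² / ||u'||_L² = 1/π < C_P = 4/π.

u(x) = 3/2·sin(π·x), so u'(x) = 3*π*cos(π*x)/2.
Writing u(x) = A·sin(kπx/L) with A = 3/2 and k = 4, use ∫_0^L sin²(kπx/L) dx = L/2 and ∫_0^L cos²(kπx/L) dx = L/2.
u² = 9/4·sin²(π·x) and (u')² = 9*π^2/4·cos²(π·x), and each of sin², cos² integrates to L/2 = 2 over (0, 4).
∫_0^4 u² dx = 9/2, so ||u||_L² = 3*sqrt(2)/2.
∫_0^4 (u')² dx = 9*π^2/2, so ||u'||_L² = 3*sqrt(2)*π/2.
Ratio ||u||_L² / ||u'||_L² = 1/π.
Sharp Poincaré constant on H^1_0(0, 4) is C_P = L/π = 4/π, achieved by sin(π/4·x).
This is the k = 4 harmonic; the ratio L/(kπ) is strictly less than C_P = L/π, consistent with the sharp inequality ||u||_L² ≤ C_P ||u'||_L².


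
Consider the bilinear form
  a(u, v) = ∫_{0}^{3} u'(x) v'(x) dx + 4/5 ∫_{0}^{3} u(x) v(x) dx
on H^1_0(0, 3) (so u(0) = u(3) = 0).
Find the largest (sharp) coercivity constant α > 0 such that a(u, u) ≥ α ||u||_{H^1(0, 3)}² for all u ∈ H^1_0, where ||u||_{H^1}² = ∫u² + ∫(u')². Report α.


α = (36/5 + π^2)/(9 + π^2)

Coercivity of a(·,·) on H^1_0(0, 3) means a(u, u) ≥ α ||u||_{H^1}² for every u ∈ H^1_0.
The interval has length L = 3, and Poincaré/coercivity depend only on L. Here a(u, u) = ∫(u')² + (4/5)·∫u².
Here 0 < c = 4/5 < 1. The condition a(u,u) ≥ α||u||_{H^1}² reads (1−α)∫(u')² ≥ (α−c)∫u². Any admissible α is ≤ 1 (rapidly oscillating u have ∫u²/∫(u')² → 0), and α = 1 would force 0 ≥ (1−c)∫u², impossible since c < 1; so 1−α > 0. By the sharp Poincaré inequality on H^1_0 of an interval of length L, ∫(u')² ≥ (π/L)²∫u² with equality for the first sine mode sin(π(x−x₀)/L) (x₀ the left endpoint), so the inequality holds for all u iff (1−α)(π/L)² ≥ α − c, i.e. α ≤ ((π/L)² + c)/((π/L)² + 1) = (1 + c(L/π)²)/(1 + (L/π)²). With (π/L)² = π^2/9 and c = 4/5, the largest admissible constant is α = ((π/L)² + c)/((π/L)² + 1).
Simplifying, α = (36/5 + π^2)/(9 + π^2).


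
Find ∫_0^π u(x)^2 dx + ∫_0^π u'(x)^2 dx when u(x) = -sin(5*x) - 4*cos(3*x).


||u||_{H^1(0,π)}^2 = 93*π

u'(x) = 12*sin(3*x) - 5*cos(5*x).
Expand u² and (u')² and integrate term by term on (0, π), using: for integers n ≥ 1, ∫_0^π sin²(nx) dx = ∫_0^π cos²(nx) dx = π/2; for n ≠ n', ∫_0^π sin(nx)sin(n'x) dx = ∫_0^π cos(nx)cos(n'x) dx = 0; and by product-to-sum, ∫_0^π sin(nx)cos(n'x) dx = ½∫_0^π [sin((n+n')x) + sin((n−n')x)] dx, which is 0 when n+n' is even and 2n/(n²−n'²) when n+n' is odd (it need not vanish on (0, π)).
  u² squared terms: (-1)²·∫sin(5x)² dx = 1·π/2 = π/2;  (-4)²·∫cos(3x)² dx = 16·π/2 = 8*π.
  u² cross terms: 2·(-1)·(-4)·∫sin(5x)·cos(3x) dx = 8·(0) = 0.
  So ∫_0^π u² dx = π/2 + 8*π + 0 = 17*π/2.
  (u')² squared terms: (-5)²·∫cos(5x)² dx = 25·π/2 = 25*π/2;  (12)²·∫sin(3x)² dx = 144·π/2 = 72*π.
  (u')² cross terms: 2·(-5)·(12)·∫cos(5x)·sin(3x) dx = -120·(0) = 0.
  So ∫_0^π (u')² dx = 25*π/2 + 72*π + 0 = 169*π/2.
||u||_{H^1}^2 = (17*π/2) + (169*π/2) = 93*π.


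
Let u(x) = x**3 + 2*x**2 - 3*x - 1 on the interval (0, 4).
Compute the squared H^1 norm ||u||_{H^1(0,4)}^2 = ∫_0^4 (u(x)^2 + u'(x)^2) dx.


||u||_{H^1}^2 = 746008/105

The H^1 norm (squared) on an interval (0, L) is
  ||u||_{H^1}^2 = ∫_0^L u(x)^2 dx + ∫_0^L u'(x)^2 dx.
Compute u'(x) = 3*x**2 + 4*x - 3.
Then u(x)^2 = x**6 + 4*x**5 - 2*x**4 - 14*x**3 + 5*x**2 + 6*x + 1 and u'(x)^2 = 9*x**4 + 24*x**3 - 2*x**2 - 24*x + 9.
Integrate each monomial from 0 to 4 using ∫_0^4 c·x^n dx = c·4^(n+1)/(n+1):
  ∫_0^4 u(x)^2 dx = ∫_0^4 (x^6 + 4*x^5 - 2*x^4 - 14*x^3 + 5*x^2 + 6*x + 1) dx. Term by term:
    ∫_0^4 x^6 dx = 16384/7;  ∫_0^4 4*x^5 dx = 8192/3;  ∫_0^4 -2*x^4 dx = -2048/5;
    ∫_0^4 -14*x^3 dx = -896;  ∫_0^4 5*x^2 dx = 320/3;  ∫_0^4 6*x dx = 48;
    ∫_0^4 1 dx = 4.
  Sum: 16384/7 + 8192/3 − 2048/5 − 896 + 320/3 + 48 + 4 = 412052/105.
  ∫_0^4 u'(x)^2 dx = ∫_0^4 (9*x^4 + 24*x^3 - 2*x^2 - 24*x + 9) dx. Term by term:
    ∫_0^4 9*x^4 dx = 9216/5;  ∫_0^4 24*x^3 dx = 1536;  ∫_0^4 -2*x^2 dx = -128/3;
    ∫_0^4 -24*x dx = -192;  ∫_0^4 9 dx = 36.
  Sum: 9216/5 + 1536 − 128/3 − 192 + 36 = 47708/15.
Adding: ||u||_{H^1}^2 = 412052/105 + 47708/15 = 746008/105.


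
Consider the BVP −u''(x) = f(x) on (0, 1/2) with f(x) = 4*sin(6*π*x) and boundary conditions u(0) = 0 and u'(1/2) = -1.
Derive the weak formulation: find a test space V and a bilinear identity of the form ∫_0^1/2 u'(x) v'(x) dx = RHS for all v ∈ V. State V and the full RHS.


V = {v ∈ H^1(0, 1/2) : v(0) = 0} (test functions vanish at x = 0 where u is specified); weak form: ∫_0^1/2 u'v' dx = ∫_0^1/2 (4*sin(6*π*x)) v dx − v(1/2) for all v ∈ V.

Multiply both sides by a test function v and integrate from 0 to 1/2:
  ∫_0^1/2 −u''(x) v(x) dx = ∫_0^1/2 f(x) v(x) dx.
Integrate the LHS by parts once:
  ∫_0^1/2 −u'' v dx = −[u'(x) v(x)]_0^1/2 + ∫_0^1/2 u'(x) v'(x) dx.
Thus ∫_0^1/2 u'(x) v'(x) dx = ∫_0^1/2 f(x) v(x) dx + [u'(x) v(x)]_0^1/2.
Choose V so that boundary terms are either known or forced to vanish.
Mixed BC: u(0) = 0 (Dirichlet) and u'(1/2) = -1 (Neumann). Define V = {v ∈ H^1(0, 1/2) : v(0) = 0}. Then [u' v]_0^1/2 = u'(1/2)·v(1/2) − u'(0)·0 = − v(1/2).
Weak formulation: find u (satisfying any essential BC) such that ∫_0^1/2 u'(x) v'(x) dx = ∫_0^1/2 f v dx − v(1/2) for all v ∈ V (Dirichlet at 0 absorbed into V; Neumann datum at x = 1/2 contributes the boundary term).
Substituting f(x) = 4*sin(6*π*x), the right-hand side is ∫_0^1/2 (4*sin(6*π*x)) v dx − v(1/2).


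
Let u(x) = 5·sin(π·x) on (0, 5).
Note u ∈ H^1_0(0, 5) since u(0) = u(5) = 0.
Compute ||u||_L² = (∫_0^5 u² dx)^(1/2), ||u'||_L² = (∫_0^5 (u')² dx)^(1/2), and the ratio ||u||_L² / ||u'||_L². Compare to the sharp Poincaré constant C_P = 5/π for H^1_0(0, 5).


||u||_L² / ||u'||_L² = 1/π < C_P = 5/π.

u(x) = 5·sin(π·x), so u'(x) = 5*π*cos(π*x).
Writing u(x) = A·sin(kπx/L) with A = 5 and k = 5, use ∫_0^L sin²(kπx/L) dx = L/2 and ∫_0^L cos²(kπx/L) dx = L/2.
u² = 25·sin²(π·x) and (u')² = 25*π^2·cos²(π·x), and each of sin², cos² integrates to L/2 = 5/2 over (0, 5).
∫_0^5 u² dx = 125/2, so ||u||_L² = 5*sqrt(10)/2.
∫_0^5 (u')² dx = 125*π^2/2, so ||u'||_L² = 5*sqrt(10)*π/2.
Ratio ||u||_L² / ||u'||_L² = 1/π.
Sharp Poincaré constant on H^1_0(0, 5) is C_P = L/π = 5/π, achieved by sin(π/5·x).
This is the k = 5 harmonic; the ratio L/(kπ) is strictly less than C_P = L/π, consistent with the sharp inequality ||u||_L² ≤ C_P ||u'||_L².


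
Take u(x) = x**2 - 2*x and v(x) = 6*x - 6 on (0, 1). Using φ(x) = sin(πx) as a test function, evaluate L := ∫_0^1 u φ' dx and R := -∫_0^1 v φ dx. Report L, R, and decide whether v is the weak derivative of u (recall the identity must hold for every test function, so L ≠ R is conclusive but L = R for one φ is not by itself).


LHS = 2/π, RHS = 6/π. No, v is not the weak derivative of u.

u(x) = x**2 - 2*x, classical derivative u'(x) = 2*x - 2.
φ(x) = sin(πx), so φ'(x) = π*cos(π*x).
Note φ(0) = φ(1) = 0, so the boundary term u·φ vanishes.
LHS = ∫_0^1 u(x) φ'(x) dx = ∫_0^1 (π*x^2*cos(π*x) - 2*π*x*cos(π*x)) dx. Term by term:
  ∫_0^1 π*x^2*cos(π*x) dx = -2/π;  ∫_0^1 -2*π*x*cos(π*x) dx = 4/π.
Sum: -2/π + 4/π = 2/π.
So LHS = 2/π.
∫_0^1 v(x) φ(x) dx = ∫_0^1 (6*x*sin(π*x) - 6*sin(π*x)) dx. Term by term:
  ∫_0^1 -6*sin(π*x) dx = -12/π;  ∫_0^1 6*x*sin(π*x) dx = 6/π.
Sum: -12/π + 6/π = -6/π.
So RHS = -∫_0^1 v(x) φ(x) dx = 6/π.
LHS − RHS = -4/π ≠ 0, so the identity fails.
(For a valid weak derivative the identity must hold for EVERY test function, in particular this one. The failure shows v is NOT the weak derivative of u.)
Correct weak derivative would be u'(x) = 2*x - 2.


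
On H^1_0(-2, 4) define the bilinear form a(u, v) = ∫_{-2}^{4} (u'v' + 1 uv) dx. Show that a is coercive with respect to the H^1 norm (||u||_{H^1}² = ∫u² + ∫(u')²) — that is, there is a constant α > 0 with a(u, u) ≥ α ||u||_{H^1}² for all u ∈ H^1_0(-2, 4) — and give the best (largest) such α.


α = 1

Coercivity of a(·,·) on H^1_0(-2, 4) means a(u, u) ≥ α ||u||_{H^1}² for every u ∈ H^1_0.
The interval has length L = 6, and Poincaré/coercivity depend only on L. Here a(u, u) = ∫(u')² + (1)·∫u².
Here c = 1 ≥ 1, so a(u,u) = ∫(u')² + c∫u² ≥ ∫(u')² + ∫u² = ||u||_{H^1}², i.e. α = 1 works. No larger α is possible: a(u,u) ≥ α||u||_{H^1}² means (1−α)∫(u')² ≥ (α−c)∫u², and for the modes u_n = sin(nπ(x−x₀)/L) (x₀ the left endpoint) one has ∫u_n²/∫(u_n')² = (L/(nπ))² → 0, so a(u_n,u_n)/||u_n||_{H^1}² → 1. Hence the optimal constant is α = 1.
Therefore α = 1.


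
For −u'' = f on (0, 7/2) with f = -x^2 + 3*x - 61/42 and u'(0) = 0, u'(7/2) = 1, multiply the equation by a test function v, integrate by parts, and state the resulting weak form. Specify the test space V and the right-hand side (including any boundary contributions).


V = H^1(0, 7/2) (v unrestricted at boundary; u is determined up to an additive constant); weak form: ∫_0^7/2 u'v' dx = ∫_0^7/2 (-x^2 + 3*x - 61/42) v dx + v(7/2) for all v ∈ V.

Multiply both sides by a test function v and integrate from 0 to 7/2:
  ∫_0^7/2 −u''(x) v(x) dx = ∫_0^7/2 f(x) v(x) dx.
Integrate the LHS by parts once:
  ∫_0^7/2 −u'' v dx = −[u'(x) v(x)]_0^7/2 + ∫_0^7/2 u'(x) v'(x) dx.
Thus ∫_0^7/2 u'(x) v'(x) dx = ∫_0^7/2 f(x) v(x) dx + [u'(x) v(x)]_0^7/2.
Choose V so that boundary terms are either known or forced to vanish.
u has inhomogeneous Neumann u'(0) = 0, u'(7/2) = 1. [u' v]_0^7/2 = (1)·v(7/2) − (0)·v(0) = v(7/2). Take V = H^1(0, 7/2); boundary term becomes part of RHS.
Weak formulation: find u (satisfying any essential BC) such that ∫_0^7/2 u'(x) v'(x) dx = ∫_0^7/2 f v dx + v(7/2) for all v ∈ V (Neumann data are natural BCs: they enter the RHS as boundary terms).
Substituting f(x) = -x^2 + 3*x - 61/42, the right-hand side is ∫_0^7/2 (-x^2 + 3*x - 61/42) v dx + v(7/2).
Compatibility check (pure Neumann): taking v ≡ 1 ∈ V gives 0 = ∫_0^7/2 f dx + (1) − (0), i.e. ∫_0^7/2 f dx must equal u'(0) − u'(7/2) = -1. Indeed ∫_0^7/2 (-x^2 + 3*x - 61/42) dx = -1, so the data are compatible. The solution is then unique only up to an additive constant (fix it e.g. by requiring ∫_0^7/2 u dx = 0).


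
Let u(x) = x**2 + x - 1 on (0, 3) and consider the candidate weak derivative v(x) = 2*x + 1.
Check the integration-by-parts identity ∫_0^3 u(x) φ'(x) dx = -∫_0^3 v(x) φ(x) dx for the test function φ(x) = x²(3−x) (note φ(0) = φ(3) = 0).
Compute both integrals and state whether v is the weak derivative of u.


LHS = -621/20, RHS = -621/20. Yes, v = u' weakly.

u(x) = x**2 + x - 1, classical derivative u'(x) = 2*x + 1.
φ(x) = x²(3−x), so φ'(x) = 3*x*(2 - x).
Note φ(0) = φ(3) = 0, so the boundary term u·φ vanishes.
LHS = ∫_0^3 u(x) φ'(x) dx = ∫_0^3 (-3*x^4 + 3*x^3 + 9*x^2 - 6*x) dx. Term by term:
  ∫_0^3 -3*x^4 dx = -729/5;  ∫_0^3 3*x^3 dx = 243/4;  ∫_0^3 9*x^2 dx = 81;
  ∫_0^3 -6*x dx = -27.
Sum: -729/5 + 243/4 + 81 − 27 = -621/20.
So LHS = -621/20.
∫_0^3 v(x) φ(x) dx = ∫_0^3 (-2*x^4 + 5*x^3 + 3*x^2) dx. Term by term:
  ∫_0^3 -2*x^4 dx = -486/5;  ∫_0^3 5*x^3 dx = 405/4;  ∫_0^3 3*x^2 dx = 27.
Sum: -486/5 + 405/4 + 27 = 621/20.
So RHS = -∫_0^3 v(x) φ(x) dx = -621/20.
LHS = RHS, so the identity holds for this test φ.
Moreover u is smooth here and v(x) = u'(x) = 2*x + 1 pointwise, so the identity holds for every test function. Hence v is the weak derivative of u.


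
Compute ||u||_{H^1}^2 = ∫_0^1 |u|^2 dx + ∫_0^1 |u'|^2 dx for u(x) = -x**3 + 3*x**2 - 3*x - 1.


||u||_{H^1}^2 = 173/35

The H^1 norm (squared) on an interval (0, L) is
  ||u||_{H^1}^2 = ∫_0^L u(x)^2 dx + ∫_0^L u'(x)^2 dx.
Compute u'(x) = -3*x**2 + 6*x - 3.
Then u(x)^2 = x**6 - 6*x**5 + 15*x**4 - 16*x**3 + 3*x**2 + 6*x + 1 and u'(x)^2 = 9*x**4 - 36*x**3 + 54*x**2 - 36*x + 9.
Integrate each monomial from 0 to 1 using ∫_0^1 c·x^n dx = c·1^(n+1)/(n+1):
  ∫_0^1 u(x)^2 dx = ∫_0^1 (x^6 - 6*x^5 + 15*x^4 - 16*x^3 + 3*x^2 + 6*x + 1) dx. Term by term:
    ∫_0^1 x^6 dx = 1/7;  ∫_0^1 -6*x^5 dx = -1;  ∫_0^1 15*x^4 dx = 3;
    ∫_0^1 -16*x^3 dx = -4;  ∫_0^1 3*x^2 dx = 1;  ∫_0^1 6*x dx = 3;
    ∫_0^1 1 dx = 1.
  Sum: 1/7 − 1 + 3 − 4 + 1 + 3 + 1 = 22/7.
  ∫_0^1 u'(x)^2 dx = ∫_0^1 (9*x^4 - 36*x^3 + 54*x^2 - 36*x + 9) dx. Term by term:
    ∫_0^1 9*x^4 dx = 9/5;  ∫_0^1 -36*x^3 dx = -9;  ∫_0^1 54*x^2 dx = 18;
    ∫_0^1 -36*x dx = -18;  ∫_0^1 9 dx = 9.
  Sum: 9/5 − 9 + 18 − 18 + 9 = 9/5.
Adding: ||u||_{H^1}^2 = 22/7 + 9/5 = 173/35.


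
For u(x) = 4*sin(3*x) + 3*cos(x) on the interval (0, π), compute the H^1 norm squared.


||u||_{H^1(0,π)}^2 = 89*π

u'(x) = -3*sin(x) + 12*cos(3*x).
Expand u² and (u')² and integrate term by term on (0, π), using: for integers n ≥ 1, ∫_0^π sin²(nx) dx = ∫_0^π cos²(nx) dx = π/2; for n ≠ n', ∫_0^π sin(nx)sin(n'x) dx = ∫_0^π cos(nx)cos(n'x) dx = 0; and by product-to-sum, ∫_0^π sin(nx)cos(n'x) dx = ½∫_0^π [sin((n+n')x) + sin((n−n')x)] dx, which is 0 when n+n' is even and 2n/(n²−n'²) when n+n' is odd (it need not vanish on (0, π)).
  u² squared terms: (3)²·∫cos(x)² dx = 9·π/2 = 9*π/2;  (4)²·∫sin(3x)² dx = 16·π/2 = 8*π.
  u² cross terms: 2·(3)·(4)·∫cos(x)·sin(3x) dx = 24·(0) = 0.
  So ∫_0^π u² dx = 9*π/2 + 8*π + 0 = 25*π/2.
  (u')² squared terms: (-3)²·∫sin(x)² dx = 9·π/2 = 9*π/2;  (12)²·∫cos(3x)² dx = 144·π/2 = 72*π.
  (u')² cross terms: 2·(-3)·(12)·∫sin(x)·cos(3x) dx = -72·(0) = 0.
  So ∫_0^π (u')² dx = 9*π/2 + 72*π + 0 = 153*π/2.
||u||_{H^1}^2 = (25*π/2) + (153*π/2) = 89*π.


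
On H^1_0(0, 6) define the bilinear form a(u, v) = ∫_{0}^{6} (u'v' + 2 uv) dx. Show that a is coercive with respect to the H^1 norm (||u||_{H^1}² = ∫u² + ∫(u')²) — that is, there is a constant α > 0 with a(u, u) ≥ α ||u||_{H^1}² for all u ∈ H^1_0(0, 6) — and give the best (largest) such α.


α = 1

Coercivity of a(·,·) on H^1_0(0, 6) means a(u, u) ≥ α ||u||_{H^1}² for every u ∈ H^1_0.
The interval has length L = 6, and Poincaré/coercivity depend only on L. Here a(u, u) = ∫(u')² + (2)·∫u².
Here c = 2 ≥ 1, so a(u,u) = ∫(u')² + c∫u² ≥ ∫(u')² + ∫u² = ||u||_{H^1}², i.e. α = 1 works. No larger α is possible: a(u,u) ≥ α||u||_{H^1}² means (1−α)∫(u')² ≥ (α−c)∫u², and for the modes u_n = sin(nπ(x−x₀)/L) (x₀ the left endpoint) one has ∫u_n²/∫(u_n')² = (L/(nπ))² → 0, so a(u_n,u_n)/||u_n||_{H^1}² → 1. Hence the optimal constant is α = 1.
Therefore α = 1.


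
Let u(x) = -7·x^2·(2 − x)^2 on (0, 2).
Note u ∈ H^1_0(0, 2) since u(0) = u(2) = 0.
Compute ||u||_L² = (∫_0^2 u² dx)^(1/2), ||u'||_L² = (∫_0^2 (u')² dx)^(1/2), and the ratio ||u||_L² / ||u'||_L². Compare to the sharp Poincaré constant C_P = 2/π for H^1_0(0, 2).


||u||_L² / ||u'||_L² = sqrt(3)/3 < C_P = 2/π.

u(x) = -7·x^2·(2 − x)^2, so u'(x) = 28*x*(-x^2 + 3*x - 2).
u(x) = -7·x^2·(2 − x)^2 vanishes at x = 0 and x = 2, so u ∈ H^1_0(0, 2). Differentiate via the product rule and integrate the resulting polynomials term by term.
  ∫_0^2 u² dx = ∫_0^2 (49*x^8 - 392*x^7 + 1176*x^6 - 1568*x^5 + 784*x^4) dx. Term by term:
    ∫_0^2 49*x^8 dx = 25088/9;  ∫_0^2 -392*x^7 dx = -12544;  ∫_0^2 1176*x^6 dx = 21504;
    ∫_0^2 -1568*x^5 dx = -50176/3;  ∫_0^2 784*x^4 dx = 25088/5.
  Sum: 25088/9 − 12544 + 21504 − 50176/3 + 25088/5 = 1792/45.
  ∫_0^2 (u')² dx = ∫_0^2 (784*x^6 - 4704*x^5 + 10192*x^4 - 9408*x^3 + 3136*x^2) dx. Term by term:
    ∫_0^2 784*x^6 dx = 14336;  ∫_0^2 -4704*x^5 dx = -50176;  ∫_0^2 10192*x^4 dx = 326144/5;
    ∫_0^2 -9408*x^3 dx = -37632;  ∫_0^2 3136*x^2 dx = 25088/3.
  Sum: 14336 − 50176 + 326144/5 − 37632 + 25088/3 = 1792/15.
∫_0^2 u² dx = 1792/45, so ||u||_L² = 16*sqrt(35)/15.
∫_0^2 (u')² dx = 1792/15, so ||u'||_L² = 16*sqrt(105)/15.
Ratio ||u||_L² / ||u'||_L² = sqrt(3)/3.
Sharp Poincaré constant on H^1_0(0, 2) is C_P = L/π = 2/π, achieved by sin(π/2·x).
A polynomial bump cannot attain the sharp Poincaré constant (only the first sine eigenfunction does), so the ratio is strictly less than C_P, consistent with ||u||_L² ≤ C_P ||u'||_L².


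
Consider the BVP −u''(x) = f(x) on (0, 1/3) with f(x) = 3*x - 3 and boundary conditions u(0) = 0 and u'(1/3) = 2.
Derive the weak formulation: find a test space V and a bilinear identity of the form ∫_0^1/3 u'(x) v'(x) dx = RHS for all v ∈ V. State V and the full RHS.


V = {v ∈ H^1(0, 1/3) : v(0) = 0} (test functions vanish at x = 0 where u is specified); weak form: ∫_0^1/3 u'v' dx = ∫_0^1/3 (3*x - 3) v dx + 2·v(1/3) for all v ∈ V.

Multiply both sides by a test function v and integrate from 0 to 1/3:
  ∫_0^1/3 −u''(x) v(x) dx = ∫_0^1/3 f(x) v(x) dx.
Integrate the LHS by parts once:
  ∫_0^1/3 −u'' v dx = −[u'(x) v(x)]_0^1/3 + ∫_0^1/3 u'(x) v'(x) dx.
Thus ∫_0^1/3 u'(x) v'(x) dx = ∫_0^1/3 f(x) v(x) dx + [u'(x) v(x)]_0^1/3.
Choose V so that boundary terms are either known or forced to vanish.
Mixed BC: u(0) = 0 (Dirichlet) and u'(1/3) = 2 (Neumann). Define V = {v ∈ H^1(0, 1/3) : v(0) = 0}. Then [u' v]_0^1/3 = u'(1/3)·v(1/3) − u'(0)·0 = 2·v(1/3).
Weak formulation: find u (satisfying any essential BC) such that ∫_0^1/3 u'(x) v'(x) dx = ∫_0^1/3 f v dx + 2·v(1/3) for all v ∈ V (Dirichlet at 0 absorbed into V; Neumann datum at x = 1/3 contributes the boundary term).
Substituting f(x) = 3*x - 3, the right-hand side is ∫_0^1/3 (3*x - 3) v dx + 2·v(1/3).


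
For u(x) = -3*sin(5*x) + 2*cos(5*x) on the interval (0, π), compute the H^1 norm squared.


||u||_{H^1(0,π)}^2 = 169*π

u'(x) = -10*sin(5*x) - 15*cos(5*x).
Expand u² and (u')² and integrate term by term on (0, π), using: for integers n ≥ 1, ∫_0^π sin²(nx) dx = ∫_0^π cos²(nx) dx = π/2; for n ≠ n', ∫_0^π sin(nx)sin(n'x) dx = ∫_0^π cos(nx)cos(n'x) dx = 0; and by product-to-sum, ∫_0^π sin(nx)cos(n'x) dx = ½∫_0^π [sin((n+n')x) + sin((n−n')x)] dx, which is 0 when n+n' is even and 2n/(n²−n'²) when n+n' is odd (it need not vanish on (0, π)).
  u² squared terms: (-3)²·∫sin(5x)² dx = 9·π/2 = 9*π/2;  (2)²·∫cos(5x)² dx = 4·π/2 = 2*π.
  u² cross terms: 2·(-3)·(2)·∫sin(5x)·cos(5x) dx = -12·(0) = 0.
  So ∫_0^π u² dx = 9*π/2 + 2*π + 0 = 13*π/2.
  (u')² squared terms: (-15)²·∫cos(5x)² dx = 225·π/2 = 225*π/2;  (-10)²·∫sin(5x)² dx = 100·π/2 = 50*π.
  (u')² cross terms: 2·(-15)·(-10)·∫cos(5x)·sin(5x) dx = 300·(0) = 0.
  So ∫_0^π (u')² dx = 225*π/2 + 50*π + 0 = 325*π/2.
||u||_{H^1}^2 = (13*π/2) + (325*π/2) = 169*π.


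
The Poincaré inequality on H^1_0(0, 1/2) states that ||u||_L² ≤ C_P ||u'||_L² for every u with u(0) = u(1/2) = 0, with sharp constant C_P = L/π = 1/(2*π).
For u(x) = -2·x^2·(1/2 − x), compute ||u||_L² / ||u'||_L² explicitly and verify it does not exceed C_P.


||u||_L² / ||u'||_L² = sqrt(14)/28 < C_P = 1/(2*π).

u(x) = -2·x^2·(1/2 − x), so u'(x) = 2*x*(3*x - 1).
u(x) = -2·x^2·(1/2 − x) vanishes at x = 0 and x = 1/2, so u ∈ H^1_0(0, 1/2). Differentiate via the product rule and integrate the resulting polynomials term by term.
  ∫_0^1/2 u² dx = ∫_0^1/2 (4*x^6 - 4*x^5 + x^4) dx. Term by term:
    ∫_0^1/2 4*x^6 dx = 1/224;  ∫_0^1/2 -4*x^5 dx = -1/96;  ∫_0^1/2 x^4 dx = 1/160.
  Sum: 1/224 − 1/96 + 1/160 = 1/3360.
  ∫_0^1/2 (u')² dx = ∫_0^1/2 (36*x^4 - 24*x^3 + 4*x^2) dx. Term by term:
    ∫_0^1/2 36*x^4 dx = 9/40;  ∫_0^1/2 -24*x^3 dx = -3/8;  ∫_0^1/2 4*x^2 dx = 1/6.
  Sum: 9/40 − 3/8 + 1/6 = 1/60.
∫_0^1/2 u² dx = 1/3360, so ||u||_L² = sqrt(210)/840.
∫_0^1/2 (u')² dx = 1/60, so ||u'||_L² = sqrt(15)/30.
Ratio ||u||_L² / ||u'||_L² = sqrt(14)/28.
Sharp Poincaré constant on H^1_0(0, 1/2) is C_P = L/π = 1/(2*π), achieved by sin(2*π·x).
A polynomial bump cannot attain the sharp Poincaré constant (only the first sine eigenfunction does), so the ratio is strictly less than C_P, consistent with ||u||_L² ≤ C_P ||u'||_L².


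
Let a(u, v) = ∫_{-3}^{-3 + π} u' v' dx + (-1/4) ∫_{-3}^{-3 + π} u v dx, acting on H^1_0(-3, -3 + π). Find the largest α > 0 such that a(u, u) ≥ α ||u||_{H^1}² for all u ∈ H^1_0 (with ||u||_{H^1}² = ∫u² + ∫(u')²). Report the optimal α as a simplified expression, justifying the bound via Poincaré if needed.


α = 3/8

Coercivity of a(·,·) on H^1_0(-3, -3 + π) means a(u, u) ≥ α ||u||_{H^1}² for every u ∈ H^1_0.
The interval has length L = π, and Poincaré/coercivity depend only on L. Here a(u, u) = ∫(u')² + (-1/4)·∫u².
Here c = -1/4 < 0 with |c| < (π/L)² = 1, so coercivity still holds. The condition a(u,u) ≥ α||u||_{H^1}² reads (1−α)∫(u')² ≥ (α−c)∫u². Any admissible α is ≤ 1 (rapidly oscillating u have ∫u²/∫(u')² → 0), and α = 1 would force 0 ≥ (1−c)∫u², impossible since c < 1; so 1−α > 0. By the sharp Poincaré inequality on H^1_0 of an interval of length L, ∫(u')² ≥ (π/L)²∫u² with equality for the first sine mode sin(π(x−x₀)/L) (x₀ the left endpoint), so the inequality holds for all u iff (1−α)(π/L)² ≥ α − c, i.e. α ≤ ((π/L)² + c)/((π/L)² + 1) = (1 + c(L/π)²)/(1 + (L/π)²). (Direct route, valid since c ≤ 0: Poincaré gives c∫u² ≥ c(L/π)²∫(u')², so a(u,u) ≥ (1 + c(L/π)²)∫(u')², while ||u||_{H^1}² ≤ (1 + (L/π)²)∫(u')²; dividing yields the same α.) With (π/L)² = 1 and c = -1/4, the largest admissible constant is α = ((π/L)² + c)/((π/L)² + 1).
Simplifying, α = 3/8.


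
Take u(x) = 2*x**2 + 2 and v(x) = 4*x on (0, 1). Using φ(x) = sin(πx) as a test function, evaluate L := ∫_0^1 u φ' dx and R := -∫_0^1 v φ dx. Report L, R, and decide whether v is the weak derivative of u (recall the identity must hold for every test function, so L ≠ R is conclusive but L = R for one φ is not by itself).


LHS = -4/π, RHS = -4/π. Yes, v = u' weakly.

u(x) = 2*x**2 + 2, classical derivative u'(x) = 4*x.
φ(x) = sin(πx), so φ'(x) = π*cos(π*x).
Note φ(0) = φ(1) = 0, so the boundary term u·φ vanishes.
LHS = ∫_0^1 u(x) φ'(x) dx = ∫_0^1 (2*π*x^2*cos(π*x) + 2*π*cos(π*x)) dx. Term by term:
  ∫_0^1 2*π*cos(π*x) dx = 0;  ∫_0^1 2*π*x^2*cos(π*x) dx = -4/π.
Sum: 0 − 4/π = -4/π.
So LHS = -4/π.
∫_0^1 v(x) φ(x) dx = ∫_0^1 (4*x*sin(π*x)) dx. Term by term:
  ∫_0^1 4*x*sin(π*x) dx = 4/π.
So RHS = -∫_0^1 v(x) φ(x) dx = -4/π.
LHS = RHS, so the identity holds for this test φ.
Moreover u is smooth here and v(x) = u'(x) = 4*x pointwise, so the identity holds for every test function. Hence v is the weak derivative of u.


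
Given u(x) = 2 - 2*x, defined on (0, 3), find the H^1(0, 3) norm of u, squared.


||u||_{H^1}^2 = 24

The H^1 norm (squared) on an interval (0, L) is
  ||u||_{H^1}^2 = ∫_0^L u(x)^2 dx + ∫_0^L u'(x)^2 dx.
Compute u'(x) = -2.
Then u(x)^2 = 4*x**2 - 8*x + 4 and u'(x)^2 = 4.
Integrate each monomial from 0 to 3 using ∫_0^3 c·x^n dx = c·3^(n+1)/(n+1):
  ∫_0^3 u(x)^2 dx = ∫_0^3 (4*x^2 - 8*x + 4) dx. Term by term:
    ∫_0^3 4*x^2 dx = 36;  ∫_0^3 -8*x dx = -36;  ∫_0^3 4 dx = 12.
  Sum: 36 − 36 + 12 = 12.
  ∫_0^3 u'(x)^2 dx = ∫_0^3 (4) dx. Term by term:
    ∫_0^3 4 dx = 12.
Adding: ||u||_{H^1}^2 = 12 + 12 = 24.


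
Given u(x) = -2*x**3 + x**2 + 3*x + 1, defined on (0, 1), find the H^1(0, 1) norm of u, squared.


||u||_{H^1}^2 = 479/42

The H^1 norm (squared) on an interval (0, L) is
  ||u||_{H^1}^2 = ∫_0^L u(x)^2 dx + ∫_0^L u'(x)^2 dx.
Compute u'(x) = -6*x**2 + 2*x + 3.
Then u(x)^2 = 4*x**6 - 4*x**5 - 11*x**4 + 2*x**3 + 11*x**2 + 6*x + 1 and u'(x)^2 = 36*x**4 - 24*x**3 - 32*x**2 + 12*x + 9.
Integrate each monomial from 0 to 1 using ∫_0^1 c·x^n dx = c·1^(n+1)/(n+1):
  ∫_0^1 u(x)^2 dx = ∫_0^1 (4*x^6 - 4*x^5 - 11*x^4 + 2*x^3 + 11*x^2 + 6*x + 1) dx. Term by term:
    ∫_0^1 4*x^6 dx = 4/7;  ∫_0^1 -4*x^5 dx = -2/3;  ∫_0^1 -11*x^4 dx = -11/5;
    ∫_0^1 2*x^3 dx = 1/2;  ∫_0^1 11*x^2 dx = 11/3;  ∫_0^1 6*x dx = 3;
    ∫_0^1 1 dx = 1.
  Sum: 4/7 − 2/3 − 11/5 + 1/2 + 11/3 + 3 + 1 = 411/70.
  ∫_0^1 u'(x)^2 dx = ∫_0^1 (36*x^4 - 24*x^3 - 32*x^2 + 12*x + 9) dx. Term by term:
    ∫_0^1 36*x^4 dx = 36/5;  ∫_0^1 -24*x^3 dx = -6;  ∫_0^1 -32*x^2 dx = -32/3;
    ∫_0^1 12*x dx = 6;  ∫_0^1 9 dx = 9.
  Sum: 36/5 − 6 − 32/3 + 6 + 9 = 83/15.
Adding: ||u||_{H^1}^2 = 411/70 + 83/15 = 479/42.
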